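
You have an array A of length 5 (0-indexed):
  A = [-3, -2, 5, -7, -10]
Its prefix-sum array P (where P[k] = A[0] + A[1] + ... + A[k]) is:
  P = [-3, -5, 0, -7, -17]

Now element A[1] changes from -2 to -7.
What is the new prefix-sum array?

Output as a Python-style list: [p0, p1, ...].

Change: A[1] -2 -> -7, delta = -5
P[k] for k < 1: unchanged (A[1] not included)
P[k] for k >= 1: shift by delta = -5
  P[0] = -3 + 0 = -3
  P[1] = -5 + -5 = -10
  P[2] = 0 + -5 = -5
  P[3] = -7 + -5 = -12
  P[4] = -17 + -5 = -22

Answer: [-3, -10, -5, -12, -22]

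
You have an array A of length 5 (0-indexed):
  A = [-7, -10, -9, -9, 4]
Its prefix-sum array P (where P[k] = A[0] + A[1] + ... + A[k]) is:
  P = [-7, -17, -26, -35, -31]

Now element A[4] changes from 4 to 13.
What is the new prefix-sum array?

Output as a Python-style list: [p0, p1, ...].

Change: A[4] 4 -> 13, delta = 9
P[k] for k < 4: unchanged (A[4] not included)
P[k] for k >= 4: shift by delta = 9
  P[0] = -7 + 0 = -7
  P[1] = -17 + 0 = -17
  P[2] = -26 + 0 = -26
  P[3] = -35 + 0 = -35
  P[4] = -31 + 9 = -22

Answer: [-7, -17, -26, -35, -22]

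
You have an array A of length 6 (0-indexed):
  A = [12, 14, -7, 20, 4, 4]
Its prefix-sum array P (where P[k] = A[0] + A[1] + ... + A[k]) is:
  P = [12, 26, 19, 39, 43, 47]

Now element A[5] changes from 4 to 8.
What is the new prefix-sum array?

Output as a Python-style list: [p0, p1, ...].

Answer: [12, 26, 19, 39, 43, 51]

Derivation:
Change: A[5] 4 -> 8, delta = 4
P[k] for k < 5: unchanged (A[5] not included)
P[k] for k >= 5: shift by delta = 4
  P[0] = 12 + 0 = 12
  P[1] = 26 + 0 = 26
  P[2] = 19 + 0 = 19
  P[3] = 39 + 0 = 39
  P[4] = 43 + 0 = 43
  P[5] = 47 + 4 = 51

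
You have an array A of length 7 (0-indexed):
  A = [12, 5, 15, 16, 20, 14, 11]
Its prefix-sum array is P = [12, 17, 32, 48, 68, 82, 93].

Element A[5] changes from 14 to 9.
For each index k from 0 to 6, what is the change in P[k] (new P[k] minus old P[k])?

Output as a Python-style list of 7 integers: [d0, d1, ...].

Answer: [0, 0, 0, 0, 0, -5, -5]

Derivation:
Element change: A[5] 14 -> 9, delta = -5
For k < 5: P[k] unchanged, delta_P[k] = 0
For k >= 5: P[k] shifts by exactly -5
Delta array: [0, 0, 0, 0, 0, -5, -5]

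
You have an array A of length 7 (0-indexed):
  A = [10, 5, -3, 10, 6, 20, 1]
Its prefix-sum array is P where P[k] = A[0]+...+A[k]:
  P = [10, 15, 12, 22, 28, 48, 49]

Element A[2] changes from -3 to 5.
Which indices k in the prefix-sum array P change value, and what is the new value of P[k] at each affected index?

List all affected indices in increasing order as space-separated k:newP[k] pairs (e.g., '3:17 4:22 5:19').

P[k] = A[0] + ... + A[k]
P[k] includes A[2] iff k >= 2
Affected indices: 2, 3, ..., 6; delta = 8
  P[2]: 12 + 8 = 20
  P[3]: 22 + 8 = 30
  P[4]: 28 + 8 = 36
  P[5]: 48 + 8 = 56
  P[6]: 49 + 8 = 57

Answer: 2:20 3:30 4:36 5:56 6:57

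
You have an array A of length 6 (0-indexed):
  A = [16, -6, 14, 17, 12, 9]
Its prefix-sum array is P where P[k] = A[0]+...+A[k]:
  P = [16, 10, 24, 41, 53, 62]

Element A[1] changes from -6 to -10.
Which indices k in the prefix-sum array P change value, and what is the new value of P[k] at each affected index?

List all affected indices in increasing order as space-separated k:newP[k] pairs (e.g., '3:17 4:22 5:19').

Answer: 1:6 2:20 3:37 4:49 5:58

Derivation:
P[k] = A[0] + ... + A[k]
P[k] includes A[1] iff k >= 1
Affected indices: 1, 2, ..., 5; delta = -4
  P[1]: 10 + -4 = 6
  P[2]: 24 + -4 = 20
  P[3]: 41 + -4 = 37
  P[4]: 53 + -4 = 49
  P[5]: 62 + -4 = 58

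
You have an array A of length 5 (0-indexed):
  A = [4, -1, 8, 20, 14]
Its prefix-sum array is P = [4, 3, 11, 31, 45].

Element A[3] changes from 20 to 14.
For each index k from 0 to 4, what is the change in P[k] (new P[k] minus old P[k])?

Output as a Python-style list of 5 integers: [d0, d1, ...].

Element change: A[3] 20 -> 14, delta = -6
For k < 3: P[k] unchanged, delta_P[k] = 0
For k >= 3: P[k] shifts by exactly -6
Delta array: [0, 0, 0, -6, -6]

Answer: [0, 0, 0, -6, -6]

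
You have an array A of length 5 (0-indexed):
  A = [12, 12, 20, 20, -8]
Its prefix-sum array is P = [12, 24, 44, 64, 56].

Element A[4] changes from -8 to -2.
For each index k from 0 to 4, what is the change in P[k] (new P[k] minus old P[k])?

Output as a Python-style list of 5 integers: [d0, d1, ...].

Element change: A[4] -8 -> -2, delta = 6
For k < 4: P[k] unchanged, delta_P[k] = 0
For k >= 4: P[k] shifts by exactly 6
Delta array: [0, 0, 0, 0, 6]

Answer: [0, 0, 0, 0, 6]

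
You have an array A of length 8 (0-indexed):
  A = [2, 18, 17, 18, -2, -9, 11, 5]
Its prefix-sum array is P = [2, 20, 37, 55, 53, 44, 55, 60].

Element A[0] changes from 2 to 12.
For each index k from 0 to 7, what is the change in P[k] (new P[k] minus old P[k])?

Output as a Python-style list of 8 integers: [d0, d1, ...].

Answer: [10, 10, 10, 10, 10, 10, 10, 10]

Derivation:
Element change: A[0] 2 -> 12, delta = 10
For k < 0: P[k] unchanged, delta_P[k] = 0
For k >= 0: P[k] shifts by exactly 10
Delta array: [10, 10, 10, 10, 10, 10, 10, 10]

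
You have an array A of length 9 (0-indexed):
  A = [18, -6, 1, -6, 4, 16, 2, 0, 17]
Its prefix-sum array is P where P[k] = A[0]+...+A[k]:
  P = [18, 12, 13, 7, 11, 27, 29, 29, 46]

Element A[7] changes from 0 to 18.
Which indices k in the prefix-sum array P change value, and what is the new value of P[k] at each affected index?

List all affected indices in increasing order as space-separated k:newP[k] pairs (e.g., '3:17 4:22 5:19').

P[k] = A[0] + ... + A[k]
P[k] includes A[7] iff k >= 7
Affected indices: 7, 8, ..., 8; delta = 18
  P[7]: 29 + 18 = 47
  P[8]: 46 + 18 = 64

Answer: 7:47 8:64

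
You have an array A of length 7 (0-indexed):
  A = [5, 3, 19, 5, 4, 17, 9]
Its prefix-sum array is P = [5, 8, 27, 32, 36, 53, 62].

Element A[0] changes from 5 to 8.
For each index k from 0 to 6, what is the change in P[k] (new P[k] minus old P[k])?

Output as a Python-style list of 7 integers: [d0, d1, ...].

Element change: A[0] 5 -> 8, delta = 3
For k < 0: P[k] unchanged, delta_P[k] = 0
For k >= 0: P[k] shifts by exactly 3
Delta array: [3, 3, 3, 3, 3, 3, 3]

Answer: [3, 3, 3, 3, 3, 3, 3]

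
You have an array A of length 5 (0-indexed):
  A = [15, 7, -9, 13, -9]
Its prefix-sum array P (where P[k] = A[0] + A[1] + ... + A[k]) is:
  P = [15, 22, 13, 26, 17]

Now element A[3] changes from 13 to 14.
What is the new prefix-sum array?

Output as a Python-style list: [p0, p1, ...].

Change: A[3] 13 -> 14, delta = 1
P[k] for k < 3: unchanged (A[3] not included)
P[k] for k >= 3: shift by delta = 1
  P[0] = 15 + 0 = 15
  P[1] = 22 + 0 = 22
  P[2] = 13 + 0 = 13
  P[3] = 26 + 1 = 27
  P[4] = 17 + 1 = 18

Answer: [15, 22, 13, 27, 18]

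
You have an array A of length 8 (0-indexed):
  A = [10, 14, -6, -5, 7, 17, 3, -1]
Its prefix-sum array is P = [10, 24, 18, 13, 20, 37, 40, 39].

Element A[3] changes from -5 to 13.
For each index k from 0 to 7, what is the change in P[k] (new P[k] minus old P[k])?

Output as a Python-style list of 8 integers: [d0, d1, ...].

Element change: A[3] -5 -> 13, delta = 18
For k < 3: P[k] unchanged, delta_P[k] = 0
For k >= 3: P[k] shifts by exactly 18
Delta array: [0, 0, 0, 18, 18, 18, 18, 18]

Answer: [0, 0, 0, 18, 18, 18, 18, 18]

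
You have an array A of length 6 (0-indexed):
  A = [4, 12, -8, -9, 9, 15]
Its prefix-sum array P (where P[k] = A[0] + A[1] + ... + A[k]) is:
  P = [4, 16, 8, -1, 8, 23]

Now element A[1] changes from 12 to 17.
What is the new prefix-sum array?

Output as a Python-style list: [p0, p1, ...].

Answer: [4, 21, 13, 4, 13, 28]

Derivation:
Change: A[1] 12 -> 17, delta = 5
P[k] for k < 1: unchanged (A[1] not included)
P[k] for k >= 1: shift by delta = 5
  P[0] = 4 + 0 = 4
  P[1] = 16 + 5 = 21
  P[2] = 8 + 5 = 13
  P[3] = -1 + 5 = 4
  P[4] = 8 + 5 = 13
  P[5] = 23 + 5 = 28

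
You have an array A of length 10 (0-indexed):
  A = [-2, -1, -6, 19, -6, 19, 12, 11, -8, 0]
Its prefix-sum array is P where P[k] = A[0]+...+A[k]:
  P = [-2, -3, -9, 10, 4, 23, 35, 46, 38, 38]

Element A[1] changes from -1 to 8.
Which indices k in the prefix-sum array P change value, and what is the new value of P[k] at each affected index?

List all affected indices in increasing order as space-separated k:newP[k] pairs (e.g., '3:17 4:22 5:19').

Answer: 1:6 2:0 3:19 4:13 5:32 6:44 7:55 8:47 9:47

Derivation:
P[k] = A[0] + ... + A[k]
P[k] includes A[1] iff k >= 1
Affected indices: 1, 2, ..., 9; delta = 9
  P[1]: -3 + 9 = 6
  P[2]: -9 + 9 = 0
  P[3]: 10 + 9 = 19
  P[4]: 4 + 9 = 13
  P[5]: 23 + 9 = 32
  P[6]: 35 + 9 = 44
  P[7]: 46 + 9 = 55
  P[8]: 38 + 9 = 47
  P[9]: 38 + 9 = 47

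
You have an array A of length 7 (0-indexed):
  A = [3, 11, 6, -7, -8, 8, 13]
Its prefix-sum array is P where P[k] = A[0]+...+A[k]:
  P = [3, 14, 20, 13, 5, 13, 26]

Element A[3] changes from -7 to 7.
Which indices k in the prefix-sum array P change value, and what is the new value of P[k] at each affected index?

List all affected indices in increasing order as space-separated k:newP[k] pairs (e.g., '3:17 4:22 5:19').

Answer: 3:27 4:19 5:27 6:40

Derivation:
P[k] = A[0] + ... + A[k]
P[k] includes A[3] iff k >= 3
Affected indices: 3, 4, ..., 6; delta = 14
  P[3]: 13 + 14 = 27
  P[4]: 5 + 14 = 19
  P[5]: 13 + 14 = 27
  P[6]: 26 + 14 = 40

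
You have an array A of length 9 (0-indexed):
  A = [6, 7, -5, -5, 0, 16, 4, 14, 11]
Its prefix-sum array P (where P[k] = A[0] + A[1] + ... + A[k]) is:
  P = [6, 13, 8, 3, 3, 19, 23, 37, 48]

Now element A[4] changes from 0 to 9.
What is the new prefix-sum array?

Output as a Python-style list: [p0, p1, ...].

Answer: [6, 13, 8, 3, 12, 28, 32, 46, 57]

Derivation:
Change: A[4] 0 -> 9, delta = 9
P[k] for k < 4: unchanged (A[4] not included)
P[k] for k >= 4: shift by delta = 9
  P[0] = 6 + 0 = 6
  P[1] = 13 + 0 = 13
  P[2] = 8 + 0 = 8
  P[3] = 3 + 0 = 3
  P[4] = 3 + 9 = 12
  P[5] = 19 + 9 = 28
  P[6] = 23 + 9 = 32
  P[7] = 37 + 9 = 46
  P[8] = 48 + 9 = 57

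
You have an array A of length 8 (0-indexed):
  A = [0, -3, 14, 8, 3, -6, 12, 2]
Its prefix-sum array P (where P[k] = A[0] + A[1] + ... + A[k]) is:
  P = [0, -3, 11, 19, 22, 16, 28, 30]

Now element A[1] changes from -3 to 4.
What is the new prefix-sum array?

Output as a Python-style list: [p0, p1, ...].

Change: A[1] -3 -> 4, delta = 7
P[k] for k < 1: unchanged (A[1] not included)
P[k] for k >= 1: shift by delta = 7
  P[0] = 0 + 0 = 0
  P[1] = -3 + 7 = 4
  P[2] = 11 + 7 = 18
  P[3] = 19 + 7 = 26
  P[4] = 22 + 7 = 29
  P[5] = 16 + 7 = 23
  P[6] = 28 + 7 = 35
  P[7] = 30 + 7 = 37

Answer: [0, 4, 18, 26, 29, 23, 35, 37]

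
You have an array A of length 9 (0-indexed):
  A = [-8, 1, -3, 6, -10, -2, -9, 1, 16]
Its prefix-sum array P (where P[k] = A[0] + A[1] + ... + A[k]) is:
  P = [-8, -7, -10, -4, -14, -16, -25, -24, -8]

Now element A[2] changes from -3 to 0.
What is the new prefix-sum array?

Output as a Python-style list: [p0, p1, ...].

Change: A[2] -3 -> 0, delta = 3
P[k] for k < 2: unchanged (A[2] not included)
P[k] for k >= 2: shift by delta = 3
  P[0] = -8 + 0 = -8
  P[1] = -7 + 0 = -7
  P[2] = -10 + 3 = -7
  P[3] = -4 + 3 = -1
  P[4] = -14 + 3 = -11
  P[5] = -16 + 3 = -13
  P[6] = -25 + 3 = -22
  P[7] = -24 + 3 = -21
  P[8] = -8 + 3 = -5

Answer: [-8, -7, -7, -1, -11, -13, -22, -21, -5]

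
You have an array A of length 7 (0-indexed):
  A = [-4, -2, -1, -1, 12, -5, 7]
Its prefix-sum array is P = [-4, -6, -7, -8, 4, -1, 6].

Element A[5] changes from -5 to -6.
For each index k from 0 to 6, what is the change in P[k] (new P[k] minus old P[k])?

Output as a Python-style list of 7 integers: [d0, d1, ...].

Answer: [0, 0, 0, 0, 0, -1, -1]

Derivation:
Element change: A[5] -5 -> -6, delta = -1
For k < 5: P[k] unchanged, delta_P[k] = 0
For k >= 5: P[k] shifts by exactly -1
Delta array: [0, 0, 0, 0, 0, -1, -1]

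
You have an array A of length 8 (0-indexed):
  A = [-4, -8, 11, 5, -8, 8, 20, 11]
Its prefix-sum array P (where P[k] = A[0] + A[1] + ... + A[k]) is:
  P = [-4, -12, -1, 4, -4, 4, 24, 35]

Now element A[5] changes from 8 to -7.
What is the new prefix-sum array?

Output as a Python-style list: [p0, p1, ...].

Change: A[5] 8 -> -7, delta = -15
P[k] for k < 5: unchanged (A[5] not included)
P[k] for k >= 5: shift by delta = -15
  P[0] = -4 + 0 = -4
  P[1] = -12 + 0 = -12
  P[2] = -1 + 0 = -1
  P[3] = 4 + 0 = 4
  P[4] = -4 + 0 = -4
  P[5] = 4 + -15 = -11
  P[6] = 24 + -15 = 9
  P[7] = 35 + -15 = 20

Answer: [-4, -12, -1, 4, -4, -11, 9, 20]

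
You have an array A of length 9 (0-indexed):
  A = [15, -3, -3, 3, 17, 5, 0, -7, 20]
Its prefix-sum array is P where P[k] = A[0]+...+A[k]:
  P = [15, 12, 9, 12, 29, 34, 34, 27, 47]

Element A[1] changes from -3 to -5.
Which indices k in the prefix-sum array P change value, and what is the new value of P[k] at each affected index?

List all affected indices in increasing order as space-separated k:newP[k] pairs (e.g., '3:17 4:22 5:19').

Answer: 1:10 2:7 3:10 4:27 5:32 6:32 7:25 8:45

Derivation:
P[k] = A[0] + ... + A[k]
P[k] includes A[1] iff k >= 1
Affected indices: 1, 2, ..., 8; delta = -2
  P[1]: 12 + -2 = 10
  P[2]: 9 + -2 = 7
  P[3]: 12 + -2 = 10
  P[4]: 29 + -2 = 27
  P[5]: 34 + -2 = 32
  P[6]: 34 + -2 = 32
  P[7]: 27 + -2 = 25
  P[8]: 47 + -2 = 45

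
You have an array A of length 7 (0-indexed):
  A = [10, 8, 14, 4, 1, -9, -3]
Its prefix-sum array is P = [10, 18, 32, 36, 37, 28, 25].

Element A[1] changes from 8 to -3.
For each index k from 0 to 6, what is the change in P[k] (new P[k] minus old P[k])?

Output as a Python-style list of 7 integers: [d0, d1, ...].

Element change: A[1] 8 -> -3, delta = -11
For k < 1: P[k] unchanged, delta_P[k] = 0
For k >= 1: P[k] shifts by exactly -11
Delta array: [0, -11, -11, -11, -11, -11, -11]

Answer: [0, -11, -11, -11, -11, -11, -11]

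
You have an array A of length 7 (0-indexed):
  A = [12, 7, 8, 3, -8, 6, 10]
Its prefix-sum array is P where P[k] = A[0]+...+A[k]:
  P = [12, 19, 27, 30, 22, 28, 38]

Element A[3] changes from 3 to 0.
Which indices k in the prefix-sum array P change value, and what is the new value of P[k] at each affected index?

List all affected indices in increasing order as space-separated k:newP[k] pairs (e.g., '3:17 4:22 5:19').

P[k] = A[0] + ... + A[k]
P[k] includes A[3] iff k >= 3
Affected indices: 3, 4, ..., 6; delta = -3
  P[3]: 30 + -3 = 27
  P[4]: 22 + -3 = 19
  P[5]: 28 + -3 = 25
  P[6]: 38 + -3 = 35

Answer: 3:27 4:19 5:25 6:35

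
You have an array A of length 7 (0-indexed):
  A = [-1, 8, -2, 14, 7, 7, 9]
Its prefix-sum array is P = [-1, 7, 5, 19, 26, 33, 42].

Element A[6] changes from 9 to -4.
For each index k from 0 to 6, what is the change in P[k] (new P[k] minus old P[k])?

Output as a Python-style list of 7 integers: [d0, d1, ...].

Answer: [0, 0, 0, 0, 0, 0, -13]

Derivation:
Element change: A[6] 9 -> -4, delta = -13
For k < 6: P[k] unchanged, delta_P[k] = 0
For k >= 6: P[k] shifts by exactly -13
Delta array: [0, 0, 0, 0, 0, 0, -13]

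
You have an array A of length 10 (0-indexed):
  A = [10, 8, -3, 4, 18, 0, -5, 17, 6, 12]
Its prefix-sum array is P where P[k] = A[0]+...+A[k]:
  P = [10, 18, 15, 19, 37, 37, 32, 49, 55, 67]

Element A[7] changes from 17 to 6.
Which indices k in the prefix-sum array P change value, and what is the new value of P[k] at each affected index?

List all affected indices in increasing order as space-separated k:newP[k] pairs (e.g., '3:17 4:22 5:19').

P[k] = A[0] + ... + A[k]
P[k] includes A[7] iff k >= 7
Affected indices: 7, 8, ..., 9; delta = -11
  P[7]: 49 + -11 = 38
  P[8]: 55 + -11 = 44
  P[9]: 67 + -11 = 56

Answer: 7:38 8:44 9:56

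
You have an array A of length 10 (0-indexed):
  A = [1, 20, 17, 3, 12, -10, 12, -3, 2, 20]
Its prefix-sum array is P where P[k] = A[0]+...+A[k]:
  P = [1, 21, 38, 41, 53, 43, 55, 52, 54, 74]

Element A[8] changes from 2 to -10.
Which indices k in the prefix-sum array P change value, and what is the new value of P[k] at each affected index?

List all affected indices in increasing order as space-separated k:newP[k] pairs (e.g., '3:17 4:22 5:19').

P[k] = A[0] + ... + A[k]
P[k] includes A[8] iff k >= 8
Affected indices: 8, 9, ..., 9; delta = -12
  P[8]: 54 + -12 = 42
  P[9]: 74 + -12 = 62

Answer: 8:42 9:62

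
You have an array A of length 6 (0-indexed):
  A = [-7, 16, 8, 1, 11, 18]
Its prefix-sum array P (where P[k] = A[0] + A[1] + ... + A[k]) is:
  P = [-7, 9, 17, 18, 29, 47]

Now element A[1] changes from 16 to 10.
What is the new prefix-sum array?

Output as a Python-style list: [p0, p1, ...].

Answer: [-7, 3, 11, 12, 23, 41]

Derivation:
Change: A[1] 16 -> 10, delta = -6
P[k] for k < 1: unchanged (A[1] not included)
P[k] for k >= 1: shift by delta = -6
  P[0] = -7 + 0 = -7
  P[1] = 9 + -6 = 3
  P[2] = 17 + -6 = 11
  P[3] = 18 + -6 = 12
  P[4] = 29 + -6 = 23
  P[5] = 47 + -6 = 41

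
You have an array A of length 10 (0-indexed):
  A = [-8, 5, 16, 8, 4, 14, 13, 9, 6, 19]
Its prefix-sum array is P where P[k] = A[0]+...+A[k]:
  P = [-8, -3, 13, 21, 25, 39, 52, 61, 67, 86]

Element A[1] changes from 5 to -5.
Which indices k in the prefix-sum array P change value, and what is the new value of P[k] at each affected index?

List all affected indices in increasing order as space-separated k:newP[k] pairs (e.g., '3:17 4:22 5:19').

P[k] = A[0] + ... + A[k]
P[k] includes A[1] iff k >= 1
Affected indices: 1, 2, ..., 9; delta = -10
  P[1]: -3 + -10 = -13
  P[2]: 13 + -10 = 3
  P[3]: 21 + -10 = 11
  P[4]: 25 + -10 = 15
  P[5]: 39 + -10 = 29
  P[6]: 52 + -10 = 42
  P[7]: 61 + -10 = 51
  P[8]: 67 + -10 = 57
  P[9]: 86 + -10 = 76

Answer: 1:-13 2:3 3:11 4:15 5:29 6:42 7:51 8:57 9:76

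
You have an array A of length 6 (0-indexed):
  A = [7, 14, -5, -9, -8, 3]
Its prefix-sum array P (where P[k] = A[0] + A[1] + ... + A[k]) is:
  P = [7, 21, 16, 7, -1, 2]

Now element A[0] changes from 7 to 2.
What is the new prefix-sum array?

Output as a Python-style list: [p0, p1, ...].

Answer: [2, 16, 11, 2, -6, -3]

Derivation:
Change: A[0] 7 -> 2, delta = -5
P[k] for k < 0: unchanged (A[0] not included)
P[k] for k >= 0: shift by delta = -5
  P[0] = 7 + -5 = 2
  P[1] = 21 + -5 = 16
  P[2] = 16 + -5 = 11
  P[3] = 7 + -5 = 2
  P[4] = -1 + -5 = -6
  P[5] = 2 + -5 = -3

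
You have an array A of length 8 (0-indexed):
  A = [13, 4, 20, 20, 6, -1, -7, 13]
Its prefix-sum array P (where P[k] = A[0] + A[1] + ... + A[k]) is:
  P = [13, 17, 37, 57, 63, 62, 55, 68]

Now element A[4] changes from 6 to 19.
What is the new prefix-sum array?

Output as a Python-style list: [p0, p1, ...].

Change: A[4] 6 -> 19, delta = 13
P[k] for k < 4: unchanged (A[4] not included)
P[k] for k >= 4: shift by delta = 13
  P[0] = 13 + 0 = 13
  P[1] = 17 + 0 = 17
  P[2] = 37 + 0 = 37
  P[3] = 57 + 0 = 57
  P[4] = 63 + 13 = 76
  P[5] = 62 + 13 = 75
  P[6] = 55 + 13 = 68
  P[7] = 68 + 13 = 81

Answer: [13, 17, 37, 57, 76, 75, 68, 81]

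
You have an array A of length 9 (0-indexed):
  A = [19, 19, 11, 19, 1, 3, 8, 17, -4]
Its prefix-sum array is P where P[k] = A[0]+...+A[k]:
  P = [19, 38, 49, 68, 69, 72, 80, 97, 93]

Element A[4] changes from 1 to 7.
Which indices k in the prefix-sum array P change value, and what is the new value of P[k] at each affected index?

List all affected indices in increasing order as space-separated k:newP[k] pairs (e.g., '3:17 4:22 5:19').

Answer: 4:75 5:78 6:86 7:103 8:99

Derivation:
P[k] = A[0] + ... + A[k]
P[k] includes A[4] iff k >= 4
Affected indices: 4, 5, ..., 8; delta = 6
  P[4]: 69 + 6 = 75
  P[5]: 72 + 6 = 78
  P[6]: 80 + 6 = 86
  P[7]: 97 + 6 = 103
  P[8]: 93 + 6 = 99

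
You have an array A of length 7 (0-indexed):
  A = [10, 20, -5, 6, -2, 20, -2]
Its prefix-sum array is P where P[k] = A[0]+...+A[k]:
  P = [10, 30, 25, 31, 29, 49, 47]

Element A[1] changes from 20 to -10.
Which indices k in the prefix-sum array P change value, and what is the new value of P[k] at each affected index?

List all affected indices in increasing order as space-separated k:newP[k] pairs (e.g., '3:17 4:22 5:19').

P[k] = A[0] + ... + A[k]
P[k] includes A[1] iff k >= 1
Affected indices: 1, 2, ..., 6; delta = -30
  P[1]: 30 + -30 = 0
  P[2]: 25 + -30 = -5
  P[3]: 31 + -30 = 1
  P[4]: 29 + -30 = -1
  P[5]: 49 + -30 = 19
  P[6]: 47 + -30 = 17

Answer: 1:0 2:-5 3:1 4:-1 5:19 6:17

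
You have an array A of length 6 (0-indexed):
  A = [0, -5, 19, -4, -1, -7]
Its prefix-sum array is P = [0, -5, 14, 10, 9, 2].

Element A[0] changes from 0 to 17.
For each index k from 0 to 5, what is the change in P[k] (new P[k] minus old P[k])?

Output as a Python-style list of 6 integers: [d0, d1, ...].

Answer: [17, 17, 17, 17, 17, 17]

Derivation:
Element change: A[0] 0 -> 17, delta = 17
For k < 0: P[k] unchanged, delta_P[k] = 0
For k >= 0: P[k] shifts by exactly 17
Delta array: [17, 17, 17, 17, 17, 17]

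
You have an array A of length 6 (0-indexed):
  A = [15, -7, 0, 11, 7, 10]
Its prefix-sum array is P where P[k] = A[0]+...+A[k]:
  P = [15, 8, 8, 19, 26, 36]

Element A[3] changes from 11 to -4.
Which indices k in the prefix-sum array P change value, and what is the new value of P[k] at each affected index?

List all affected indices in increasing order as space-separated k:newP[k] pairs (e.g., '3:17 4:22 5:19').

Answer: 3:4 4:11 5:21

Derivation:
P[k] = A[0] + ... + A[k]
P[k] includes A[3] iff k >= 3
Affected indices: 3, 4, ..., 5; delta = -15
  P[3]: 19 + -15 = 4
  P[4]: 26 + -15 = 11
  P[5]: 36 + -15 = 21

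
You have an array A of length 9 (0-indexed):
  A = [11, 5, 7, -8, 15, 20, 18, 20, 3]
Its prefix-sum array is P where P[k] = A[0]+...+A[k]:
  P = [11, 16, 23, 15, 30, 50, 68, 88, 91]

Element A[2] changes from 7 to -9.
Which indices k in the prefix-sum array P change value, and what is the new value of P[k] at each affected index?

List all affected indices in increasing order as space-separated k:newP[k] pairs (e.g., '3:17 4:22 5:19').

P[k] = A[0] + ... + A[k]
P[k] includes A[2] iff k >= 2
Affected indices: 2, 3, ..., 8; delta = -16
  P[2]: 23 + -16 = 7
  P[3]: 15 + -16 = -1
  P[4]: 30 + -16 = 14
  P[5]: 50 + -16 = 34
  P[6]: 68 + -16 = 52
  P[7]: 88 + -16 = 72
  P[8]: 91 + -16 = 75

Answer: 2:7 3:-1 4:14 5:34 6:52 7:72 8:75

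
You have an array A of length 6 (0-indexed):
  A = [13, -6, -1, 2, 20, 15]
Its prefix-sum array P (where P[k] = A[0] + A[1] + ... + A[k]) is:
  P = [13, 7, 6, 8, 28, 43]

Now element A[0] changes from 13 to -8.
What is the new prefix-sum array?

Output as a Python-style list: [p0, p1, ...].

Change: A[0] 13 -> -8, delta = -21
P[k] for k < 0: unchanged (A[0] not included)
P[k] for k >= 0: shift by delta = -21
  P[0] = 13 + -21 = -8
  P[1] = 7 + -21 = -14
  P[2] = 6 + -21 = -15
  P[3] = 8 + -21 = -13
  P[4] = 28 + -21 = 7
  P[5] = 43 + -21 = 22

Answer: [-8, -14, -15, -13, 7, 22]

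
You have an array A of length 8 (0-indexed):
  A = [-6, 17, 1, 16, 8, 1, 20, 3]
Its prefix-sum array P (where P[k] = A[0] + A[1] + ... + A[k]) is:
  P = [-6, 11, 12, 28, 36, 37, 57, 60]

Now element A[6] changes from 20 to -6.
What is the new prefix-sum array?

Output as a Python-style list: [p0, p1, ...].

Change: A[6] 20 -> -6, delta = -26
P[k] for k < 6: unchanged (A[6] not included)
P[k] for k >= 6: shift by delta = -26
  P[0] = -6 + 0 = -6
  P[1] = 11 + 0 = 11
  P[2] = 12 + 0 = 12
  P[3] = 28 + 0 = 28
  P[4] = 36 + 0 = 36
  P[5] = 37 + 0 = 37
  P[6] = 57 + -26 = 31
  P[7] = 60 + -26 = 34

Answer: [-6, 11, 12, 28, 36, 37, 31, 34]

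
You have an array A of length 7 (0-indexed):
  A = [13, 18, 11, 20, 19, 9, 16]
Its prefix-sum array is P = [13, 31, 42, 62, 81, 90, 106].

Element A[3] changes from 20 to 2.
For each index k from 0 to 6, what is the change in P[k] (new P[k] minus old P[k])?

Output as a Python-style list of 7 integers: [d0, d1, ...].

Element change: A[3] 20 -> 2, delta = -18
For k < 3: P[k] unchanged, delta_P[k] = 0
For k >= 3: P[k] shifts by exactly -18
Delta array: [0, 0, 0, -18, -18, -18, -18]

Answer: [0, 0, 0, -18, -18, -18, -18]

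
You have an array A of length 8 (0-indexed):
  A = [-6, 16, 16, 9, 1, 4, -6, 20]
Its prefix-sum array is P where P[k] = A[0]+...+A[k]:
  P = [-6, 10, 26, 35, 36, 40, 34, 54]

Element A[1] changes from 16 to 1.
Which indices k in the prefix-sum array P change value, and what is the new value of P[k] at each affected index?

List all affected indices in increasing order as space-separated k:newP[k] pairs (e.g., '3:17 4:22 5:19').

Answer: 1:-5 2:11 3:20 4:21 5:25 6:19 7:39

Derivation:
P[k] = A[0] + ... + A[k]
P[k] includes A[1] iff k >= 1
Affected indices: 1, 2, ..., 7; delta = -15
  P[1]: 10 + -15 = -5
  P[2]: 26 + -15 = 11
  P[3]: 35 + -15 = 20
  P[4]: 36 + -15 = 21
  P[5]: 40 + -15 = 25
  P[6]: 34 + -15 = 19
  P[7]: 54 + -15 = 39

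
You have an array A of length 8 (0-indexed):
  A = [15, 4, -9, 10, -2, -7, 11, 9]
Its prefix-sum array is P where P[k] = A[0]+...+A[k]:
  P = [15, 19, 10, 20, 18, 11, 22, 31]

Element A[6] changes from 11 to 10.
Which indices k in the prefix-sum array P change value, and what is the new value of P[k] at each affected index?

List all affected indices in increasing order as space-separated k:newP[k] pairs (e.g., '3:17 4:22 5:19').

P[k] = A[0] + ... + A[k]
P[k] includes A[6] iff k >= 6
Affected indices: 6, 7, ..., 7; delta = -1
  P[6]: 22 + -1 = 21
  P[7]: 31 + -1 = 30

Answer: 6:21 7:30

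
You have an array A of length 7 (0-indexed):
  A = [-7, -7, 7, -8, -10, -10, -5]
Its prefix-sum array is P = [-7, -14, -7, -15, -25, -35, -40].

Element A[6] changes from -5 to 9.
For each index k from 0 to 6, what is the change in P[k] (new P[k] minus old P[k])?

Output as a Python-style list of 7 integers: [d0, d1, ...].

Element change: A[6] -5 -> 9, delta = 14
For k < 6: P[k] unchanged, delta_P[k] = 0
For k >= 6: P[k] shifts by exactly 14
Delta array: [0, 0, 0, 0, 0, 0, 14]

Answer: [0, 0, 0, 0, 0, 0, 14]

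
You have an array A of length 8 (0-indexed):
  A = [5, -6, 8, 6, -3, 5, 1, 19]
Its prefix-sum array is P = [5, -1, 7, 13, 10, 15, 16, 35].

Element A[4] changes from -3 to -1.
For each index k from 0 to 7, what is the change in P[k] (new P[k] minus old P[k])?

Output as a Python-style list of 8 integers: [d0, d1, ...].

Answer: [0, 0, 0, 0, 2, 2, 2, 2]

Derivation:
Element change: A[4] -3 -> -1, delta = 2
For k < 4: P[k] unchanged, delta_P[k] = 0
For k >= 4: P[k] shifts by exactly 2
Delta array: [0, 0, 0, 0, 2, 2, 2, 2]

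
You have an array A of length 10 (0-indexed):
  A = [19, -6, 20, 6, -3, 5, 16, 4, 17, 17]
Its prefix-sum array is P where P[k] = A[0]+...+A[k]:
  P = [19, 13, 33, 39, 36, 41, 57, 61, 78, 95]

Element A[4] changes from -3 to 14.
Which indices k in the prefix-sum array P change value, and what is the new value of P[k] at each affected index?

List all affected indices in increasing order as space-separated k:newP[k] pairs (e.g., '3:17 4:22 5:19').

P[k] = A[0] + ... + A[k]
P[k] includes A[4] iff k >= 4
Affected indices: 4, 5, ..., 9; delta = 17
  P[4]: 36 + 17 = 53
  P[5]: 41 + 17 = 58
  P[6]: 57 + 17 = 74
  P[7]: 61 + 17 = 78
  P[8]: 78 + 17 = 95
  P[9]: 95 + 17 = 112

Answer: 4:53 5:58 6:74 7:78 8:95 9:112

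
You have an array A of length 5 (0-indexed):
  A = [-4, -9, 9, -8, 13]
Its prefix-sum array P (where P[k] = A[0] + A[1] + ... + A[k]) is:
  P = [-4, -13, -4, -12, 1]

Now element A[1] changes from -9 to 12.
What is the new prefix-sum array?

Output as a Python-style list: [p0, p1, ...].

Answer: [-4, 8, 17, 9, 22]

Derivation:
Change: A[1] -9 -> 12, delta = 21
P[k] for k < 1: unchanged (A[1] not included)
P[k] for k >= 1: shift by delta = 21
  P[0] = -4 + 0 = -4
  P[1] = -13 + 21 = 8
  P[2] = -4 + 21 = 17
  P[3] = -12 + 21 = 9
  P[4] = 1 + 21 = 22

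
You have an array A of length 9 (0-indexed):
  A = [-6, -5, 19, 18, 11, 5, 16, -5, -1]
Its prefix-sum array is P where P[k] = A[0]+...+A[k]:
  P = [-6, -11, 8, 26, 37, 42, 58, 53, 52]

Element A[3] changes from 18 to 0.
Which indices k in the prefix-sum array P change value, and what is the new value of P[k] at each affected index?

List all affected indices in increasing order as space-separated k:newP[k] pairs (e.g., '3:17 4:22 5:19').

P[k] = A[0] + ... + A[k]
P[k] includes A[3] iff k >= 3
Affected indices: 3, 4, ..., 8; delta = -18
  P[3]: 26 + -18 = 8
  P[4]: 37 + -18 = 19
  P[5]: 42 + -18 = 24
  P[6]: 58 + -18 = 40
  P[7]: 53 + -18 = 35
  P[8]: 52 + -18 = 34

Answer: 3:8 4:19 5:24 6:40 7:35 8:34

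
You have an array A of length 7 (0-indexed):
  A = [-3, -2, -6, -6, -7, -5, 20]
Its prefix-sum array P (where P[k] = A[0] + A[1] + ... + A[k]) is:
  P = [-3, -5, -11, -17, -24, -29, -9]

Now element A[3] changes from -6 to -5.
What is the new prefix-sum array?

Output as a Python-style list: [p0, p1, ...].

Answer: [-3, -5, -11, -16, -23, -28, -8]

Derivation:
Change: A[3] -6 -> -5, delta = 1
P[k] for k < 3: unchanged (A[3] not included)
P[k] for k >= 3: shift by delta = 1
  P[0] = -3 + 0 = -3
  P[1] = -5 + 0 = -5
  P[2] = -11 + 0 = -11
  P[3] = -17 + 1 = -16
  P[4] = -24 + 1 = -23
  P[5] = -29 + 1 = -28
  P[6] = -9 + 1 = -8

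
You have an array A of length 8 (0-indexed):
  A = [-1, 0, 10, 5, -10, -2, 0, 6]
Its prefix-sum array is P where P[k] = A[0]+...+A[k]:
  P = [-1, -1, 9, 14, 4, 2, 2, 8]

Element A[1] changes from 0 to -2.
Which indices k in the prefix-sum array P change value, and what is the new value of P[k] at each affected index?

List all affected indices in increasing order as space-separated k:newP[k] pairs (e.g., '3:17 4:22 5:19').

Answer: 1:-3 2:7 3:12 4:2 5:0 6:0 7:6

Derivation:
P[k] = A[0] + ... + A[k]
P[k] includes A[1] iff k >= 1
Affected indices: 1, 2, ..., 7; delta = -2
  P[1]: -1 + -2 = -3
  P[2]: 9 + -2 = 7
  P[3]: 14 + -2 = 12
  P[4]: 4 + -2 = 2
  P[5]: 2 + -2 = 0
  P[6]: 2 + -2 = 0
  P[7]: 8 + -2 = 6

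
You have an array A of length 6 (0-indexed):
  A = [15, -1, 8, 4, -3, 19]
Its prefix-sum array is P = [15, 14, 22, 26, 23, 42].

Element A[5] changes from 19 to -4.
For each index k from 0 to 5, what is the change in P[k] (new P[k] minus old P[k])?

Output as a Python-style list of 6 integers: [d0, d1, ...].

Answer: [0, 0, 0, 0, 0, -23]

Derivation:
Element change: A[5] 19 -> -4, delta = -23
For k < 5: P[k] unchanged, delta_P[k] = 0
For k >= 5: P[k] shifts by exactly -23
Delta array: [0, 0, 0, 0, 0, -23]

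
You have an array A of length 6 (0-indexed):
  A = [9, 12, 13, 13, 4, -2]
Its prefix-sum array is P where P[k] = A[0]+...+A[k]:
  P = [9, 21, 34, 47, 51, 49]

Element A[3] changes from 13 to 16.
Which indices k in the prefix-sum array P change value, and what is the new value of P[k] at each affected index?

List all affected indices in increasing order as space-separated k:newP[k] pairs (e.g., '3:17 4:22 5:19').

Answer: 3:50 4:54 5:52

Derivation:
P[k] = A[0] + ... + A[k]
P[k] includes A[3] iff k >= 3
Affected indices: 3, 4, ..., 5; delta = 3
  P[3]: 47 + 3 = 50
  P[4]: 51 + 3 = 54
  P[5]: 49 + 3 = 52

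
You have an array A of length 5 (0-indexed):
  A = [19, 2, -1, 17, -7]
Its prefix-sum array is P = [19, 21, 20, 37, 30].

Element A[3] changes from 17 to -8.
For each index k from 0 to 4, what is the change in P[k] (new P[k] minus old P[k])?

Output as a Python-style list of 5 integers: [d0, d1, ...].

Element change: A[3] 17 -> -8, delta = -25
For k < 3: P[k] unchanged, delta_P[k] = 0
For k >= 3: P[k] shifts by exactly -25
Delta array: [0, 0, 0, -25, -25]

Answer: [0, 0, 0, -25, -25]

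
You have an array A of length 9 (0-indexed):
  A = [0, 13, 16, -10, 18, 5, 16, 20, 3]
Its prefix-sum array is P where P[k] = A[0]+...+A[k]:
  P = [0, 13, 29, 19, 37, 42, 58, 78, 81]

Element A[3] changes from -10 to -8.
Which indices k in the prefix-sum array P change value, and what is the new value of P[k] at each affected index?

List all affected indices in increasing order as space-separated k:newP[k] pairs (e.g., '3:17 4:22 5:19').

Answer: 3:21 4:39 5:44 6:60 7:80 8:83

Derivation:
P[k] = A[0] + ... + A[k]
P[k] includes A[3] iff k >= 3
Affected indices: 3, 4, ..., 8; delta = 2
  P[3]: 19 + 2 = 21
  P[4]: 37 + 2 = 39
  P[5]: 42 + 2 = 44
  P[6]: 58 + 2 = 60
  P[7]: 78 + 2 = 80
  P[8]: 81 + 2 = 83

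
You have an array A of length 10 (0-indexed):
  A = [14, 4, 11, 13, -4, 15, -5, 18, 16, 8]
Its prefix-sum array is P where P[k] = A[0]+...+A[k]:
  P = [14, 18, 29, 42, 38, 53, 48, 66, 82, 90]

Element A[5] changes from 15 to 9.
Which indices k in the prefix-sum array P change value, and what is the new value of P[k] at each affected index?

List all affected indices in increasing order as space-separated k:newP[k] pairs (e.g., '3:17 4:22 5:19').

Answer: 5:47 6:42 7:60 8:76 9:84

Derivation:
P[k] = A[0] + ... + A[k]
P[k] includes A[5] iff k >= 5
Affected indices: 5, 6, ..., 9; delta = -6
  P[5]: 53 + -6 = 47
  P[6]: 48 + -6 = 42
  P[7]: 66 + -6 = 60
  P[8]: 82 + -6 = 76
  P[9]: 90 + -6 = 84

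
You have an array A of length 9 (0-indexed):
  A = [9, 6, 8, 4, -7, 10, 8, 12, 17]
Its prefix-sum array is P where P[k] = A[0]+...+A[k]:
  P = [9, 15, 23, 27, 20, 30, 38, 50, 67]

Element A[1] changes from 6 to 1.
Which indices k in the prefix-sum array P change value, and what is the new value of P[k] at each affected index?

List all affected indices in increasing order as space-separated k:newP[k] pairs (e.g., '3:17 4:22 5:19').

P[k] = A[0] + ... + A[k]
P[k] includes A[1] iff k >= 1
Affected indices: 1, 2, ..., 8; delta = -5
  P[1]: 15 + -5 = 10
  P[2]: 23 + -5 = 18
  P[3]: 27 + -5 = 22
  P[4]: 20 + -5 = 15
  P[5]: 30 + -5 = 25
  P[6]: 38 + -5 = 33
  P[7]: 50 + -5 = 45
  P[8]: 67 + -5 = 62

Answer: 1:10 2:18 3:22 4:15 5:25 6:33 7:45 8:62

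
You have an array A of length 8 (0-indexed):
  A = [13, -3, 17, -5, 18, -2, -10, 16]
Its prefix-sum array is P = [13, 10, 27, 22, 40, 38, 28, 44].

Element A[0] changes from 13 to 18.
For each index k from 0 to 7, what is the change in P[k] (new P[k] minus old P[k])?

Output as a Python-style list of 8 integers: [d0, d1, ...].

Answer: [5, 5, 5, 5, 5, 5, 5, 5]

Derivation:
Element change: A[0] 13 -> 18, delta = 5
For k < 0: P[k] unchanged, delta_P[k] = 0
For k >= 0: P[k] shifts by exactly 5
Delta array: [5, 5, 5, 5, 5, 5, 5, 5]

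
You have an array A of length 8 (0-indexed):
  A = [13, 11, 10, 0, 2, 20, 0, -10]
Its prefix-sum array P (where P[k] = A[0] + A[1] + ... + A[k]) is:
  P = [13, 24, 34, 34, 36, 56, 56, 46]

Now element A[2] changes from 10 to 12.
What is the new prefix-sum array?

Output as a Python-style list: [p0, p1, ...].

Change: A[2] 10 -> 12, delta = 2
P[k] for k < 2: unchanged (A[2] not included)
P[k] for k >= 2: shift by delta = 2
  P[0] = 13 + 0 = 13
  P[1] = 24 + 0 = 24
  P[2] = 34 + 2 = 36
  P[3] = 34 + 2 = 36
  P[4] = 36 + 2 = 38
  P[5] = 56 + 2 = 58
  P[6] = 56 + 2 = 58
  P[7] = 46 + 2 = 48

Answer: [13, 24, 36, 36, 38, 58, 58, 48]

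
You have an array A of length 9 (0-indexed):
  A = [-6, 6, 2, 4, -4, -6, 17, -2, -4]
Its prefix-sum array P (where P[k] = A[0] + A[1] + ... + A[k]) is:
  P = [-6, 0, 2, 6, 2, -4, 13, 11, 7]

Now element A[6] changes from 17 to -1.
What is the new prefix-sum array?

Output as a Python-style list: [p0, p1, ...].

Change: A[6] 17 -> -1, delta = -18
P[k] for k < 6: unchanged (A[6] not included)
P[k] for k >= 6: shift by delta = -18
  P[0] = -6 + 0 = -6
  P[1] = 0 + 0 = 0
  P[2] = 2 + 0 = 2
  P[3] = 6 + 0 = 6
  P[4] = 2 + 0 = 2
  P[5] = -4 + 0 = -4
  P[6] = 13 + -18 = -5
  P[7] = 11 + -18 = -7
  P[8] = 7 + -18 = -11

Answer: [-6, 0, 2, 6, 2, -4, -5, -7, -11]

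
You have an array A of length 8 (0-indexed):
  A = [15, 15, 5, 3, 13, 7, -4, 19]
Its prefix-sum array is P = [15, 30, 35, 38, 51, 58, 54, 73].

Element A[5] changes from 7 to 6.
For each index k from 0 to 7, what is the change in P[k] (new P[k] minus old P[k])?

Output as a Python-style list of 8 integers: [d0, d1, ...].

Answer: [0, 0, 0, 0, 0, -1, -1, -1]

Derivation:
Element change: A[5] 7 -> 6, delta = -1
For k < 5: P[k] unchanged, delta_P[k] = 0
For k >= 5: P[k] shifts by exactly -1
Delta array: [0, 0, 0, 0, 0, -1, -1, -1]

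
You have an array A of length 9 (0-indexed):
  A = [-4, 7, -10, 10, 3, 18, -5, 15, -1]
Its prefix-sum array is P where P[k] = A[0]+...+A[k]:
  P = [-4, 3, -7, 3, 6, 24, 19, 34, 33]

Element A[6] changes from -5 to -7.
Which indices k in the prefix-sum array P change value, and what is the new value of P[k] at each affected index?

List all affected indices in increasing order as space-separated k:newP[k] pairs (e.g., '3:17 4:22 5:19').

Answer: 6:17 7:32 8:31

Derivation:
P[k] = A[0] + ... + A[k]
P[k] includes A[6] iff k >= 6
Affected indices: 6, 7, ..., 8; delta = -2
  P[6]: 19 + -2 = 17
  P[7]: 34 + -2 = 32
  P[8]: 33 + -2 = 31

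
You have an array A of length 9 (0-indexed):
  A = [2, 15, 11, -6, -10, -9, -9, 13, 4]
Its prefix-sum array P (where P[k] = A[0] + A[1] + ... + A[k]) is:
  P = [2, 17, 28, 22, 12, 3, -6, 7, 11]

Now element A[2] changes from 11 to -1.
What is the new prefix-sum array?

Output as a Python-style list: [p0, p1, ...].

Change: A[2] 11 -> -1, delta = -12
P[k] for k < 2: unchanged (A[2] not included)
P[k] for k >= 2: shift by delta = -12
  P[0] = 2 + 0 = 2
  P[1] = 17 + 0 = 17
  P[2] = 28 + -12 = 16
  P[3] = 22 + -12 = 10
  P[4] = 12 + -12 = 0
  P[5] = 3 + -12 = -9
  P[6] = -6 + -12 = -18
  P[7] = 7 + -12 = -5
  P[8] = 11 + -12 = -1

Answer: [2, 17, 16, 10, 0, -9, -18, -5, -1]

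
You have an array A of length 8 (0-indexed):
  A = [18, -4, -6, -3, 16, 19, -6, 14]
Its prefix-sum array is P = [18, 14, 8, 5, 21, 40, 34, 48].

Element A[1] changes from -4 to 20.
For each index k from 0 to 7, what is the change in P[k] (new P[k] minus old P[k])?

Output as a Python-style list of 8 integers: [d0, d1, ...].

Answer: [0, 24, 24, 24, 24, 24, 24, 24]

Derivation:
Element change: A[1] -4 -> 20, delta = 24
For k < 1: P[k] unchanged, delta_P[k] = 0
For k >= 1: P[k] shifts by exactly 24
Delta array: [0, 24, 24, 24, 24, 24, 24, 24]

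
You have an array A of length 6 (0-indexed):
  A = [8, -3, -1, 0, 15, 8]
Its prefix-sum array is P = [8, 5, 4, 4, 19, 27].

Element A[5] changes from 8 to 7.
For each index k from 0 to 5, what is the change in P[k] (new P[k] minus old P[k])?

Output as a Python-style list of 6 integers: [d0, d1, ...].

Answer: [0, 0, 0, 0, 0, -1]

Derivation:
Element change: A[5] 8 -> 7, delta = -1
For k < 5: P[k] unchanged, delta_P[k] = 0
For k >= 5: P[k] shifts by exactly -1
Delta array: [0, 0, 0, 0, 0, -1]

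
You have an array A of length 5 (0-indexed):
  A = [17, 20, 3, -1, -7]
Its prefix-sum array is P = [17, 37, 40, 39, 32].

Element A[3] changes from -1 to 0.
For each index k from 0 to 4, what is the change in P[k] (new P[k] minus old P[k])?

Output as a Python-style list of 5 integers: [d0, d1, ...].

Element change: A[3] -1 -> 0, delta = 1
For k < 3: P[k] unchanged, delta_P[k] = 0
For k >= 3: P[k] shifts by exactly 1
Delta array: [0, 0, 0, 1, 1]

Answer: [0, 0, 0, 1, 1]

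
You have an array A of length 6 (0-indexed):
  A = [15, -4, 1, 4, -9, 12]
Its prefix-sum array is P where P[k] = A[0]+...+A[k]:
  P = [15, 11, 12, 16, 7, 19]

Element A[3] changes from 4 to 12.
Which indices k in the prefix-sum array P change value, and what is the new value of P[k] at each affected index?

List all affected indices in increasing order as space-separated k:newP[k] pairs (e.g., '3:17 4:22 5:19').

P[k] = A[0] + ... + A[k]
P[k] includes A[3] iff k >= 3
Affected indices: 3, 4, ..., 5; delta = 8
  P[3]: 16 + 8 = 24
  P[4]: 7 + 8 = 15
  P[5]: 19 + 8 = 27

Answer: 3:24 4:15 5:27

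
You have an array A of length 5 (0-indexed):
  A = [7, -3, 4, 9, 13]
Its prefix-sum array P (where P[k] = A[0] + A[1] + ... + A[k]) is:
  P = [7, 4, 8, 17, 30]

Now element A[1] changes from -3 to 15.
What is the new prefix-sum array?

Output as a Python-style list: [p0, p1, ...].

Change: A[1] -3 -> 15, delta = 18
P[k] for k < 1: unchanged (A[1] not included)
P[k] for k >= 1: shift by delta = 18
  P[0] = 7 + 0 = 7
  P[1] = 4 + 18 = 22
  P[2] = 8 + 18 = 26
  P[3] = 17 + 18 = 35
  P[4] = 30 + 18 = 48

Answer: [7, 22, 26, 35, 48]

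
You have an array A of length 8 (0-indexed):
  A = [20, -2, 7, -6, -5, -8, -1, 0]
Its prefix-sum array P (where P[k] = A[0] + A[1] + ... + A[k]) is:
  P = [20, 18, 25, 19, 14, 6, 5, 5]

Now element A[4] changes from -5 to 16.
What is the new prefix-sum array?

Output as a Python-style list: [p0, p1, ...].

Answer: [20, 18, 25, 19, 35, 27, 26, 26]

Derivation:
Change: A[4] -5 -> 16, delta = 21
P[k] for k < 4: unchanged (A[4] not included)
P[k] for k >= 4: shift by delta = 21
  P[0] = 20 + 0 = 20
  P[1] = 18 + 0 = 18
  P[2] = 25 + 0 = 25
  P[3] = 19 + 0 = 19
  P[4] = 14 + 21 = 35
  P[5] = 6 + 21 = 27
  P[6] = 5 + 21 = 26
  P[7] = 5 + 21 = 26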